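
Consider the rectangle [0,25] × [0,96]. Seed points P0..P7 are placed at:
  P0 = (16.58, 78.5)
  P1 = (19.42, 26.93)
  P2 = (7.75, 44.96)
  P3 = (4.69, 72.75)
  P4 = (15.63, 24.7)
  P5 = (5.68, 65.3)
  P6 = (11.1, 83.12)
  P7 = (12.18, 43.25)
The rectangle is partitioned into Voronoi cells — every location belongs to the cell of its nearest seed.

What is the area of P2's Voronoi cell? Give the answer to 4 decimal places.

Area of P2's cell: 229.9707

1. box [0,25]×[0,96]: [(0, 0) (25, 0) (25, 96) (0, 96)]
2. ⊥bis P2·P0 via (12.165,61.73): [(0, 64.9327) (0, 0) (25, 0) (25, 58.351)]  |A|=1541.0451
3. ⊥bis P2·P1 via (13.585,35.945): [(0, 64.9327) (0, 27.152) (25, 43.3334) (25, 58.351)]  |A|=659.9769
4. ⊥bis P2·P3 via (6.22,58.855): [(18.1117, 60.1644) (0, 58.1701) (0, 27.152) (25, 43.3334) (25, 58.351)]  |A|=598.7362
5. ⊥bis P2·P4 via (11.69,34.83): [(18.1117, 60.1644) (0, 58.1701) (0, 30.2832) (12.1218, 34.998) (25, 43.3334) (25, 58.351)]  |A|=579.7583
6. ⊥bis P2·P5 via (6.715,55.13): [(0, 54.4466) (0, 30.2832) (12.1218, 34.998) (25, 43.3334) (25, 56.9909)]  |A|=492.9223
7. ⊥bis P2·P6 via (9.425,64.04): [(0, 54.4466) (0, 30.2832) (12.1218, 34.998) (25, 43.3334) (25, 56.9909)]  |A|=492.9223
8. ⊥bis P2·P7 via (9.965,44.105): [(14.5276, 55.9251) (0, 54.4466) (0, 30.2832) (5.4476, 32.4021)]  |A|=229.9707
9. canonical 4-gon: [(14.5276, 55.9251) (0, 54.4466) (0, 30.2832) (5.4476, 32.4021)]
10. shoelace: 229.9707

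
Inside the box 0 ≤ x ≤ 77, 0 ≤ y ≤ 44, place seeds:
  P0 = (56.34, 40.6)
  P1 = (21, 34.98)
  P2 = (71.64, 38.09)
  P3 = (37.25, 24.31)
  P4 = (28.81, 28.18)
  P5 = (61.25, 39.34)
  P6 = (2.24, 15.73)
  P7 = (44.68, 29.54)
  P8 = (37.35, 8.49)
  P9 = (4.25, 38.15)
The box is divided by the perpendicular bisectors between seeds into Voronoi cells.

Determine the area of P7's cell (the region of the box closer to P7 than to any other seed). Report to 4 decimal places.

1. box [0,77]×[0,44]: [(0, 0) (77, 0) (77, 44) (0, 44)]
2. ⊥bis P7·P0 via (50.51,35.07): [(0, 0) (77, 0) (77, 7.1429) (42.0395, 44) (0, 44)]  |A|=2743.7296
3. ⊥bis P7·P1 via (32.84,32.26): [(25.4289, 0) (77, 0) (77, 7.1429) (42.0395, 44) (35.537, 44)]  |A|=1402.4787
4. ⊥bis P7·P2 via (58.16,33.815): [(25.4289, 0) (68.884, 0) (61.4045, 23.5845) (42.0395, 44) (35.537, 44)]  |A|=1251.0735
5. ⊥bis P7·P3 via (40.965,26.925): [(33.9152, 36.9403) (59.9176, 0) (68.884, 0) (61.4045, 23.5845) (42.0395, 44) (35.537, 44)]  |A|=614.0626
6. ⊥bis P7·P4 via (36.745,28.86): [(35.4719, 43.7164) (36.3488, 33.483) (59.9176, 0) (68.884, 0) (61.4045, 23.5845) (42.0395, 44) (35.537, 44)]  |A|=603.1265
7. ⊥bis P7·P5 via (52.965,34.44): [(35.4719, 43.7164) (36.3488, 33.483) (59.9176, 0) (68.884, 0) (63.739, 16.2231) (56.0412, 29.2388) (42.0395, 44) (35.537, 44)]  |A|=589.9858
8. ⊥bis P7·P6 via (23.46,22.635): [(35.4719, 43.7164) (36.3488, 33.483) (59.9176, 0) (68.884, 0) (63.739, 16.2231) (56.0412, 29.2388) (42.0395, 44) (35.537, 44)]  |A|=589.9858
9. ⊥bis P7·P8 via (41.015,19.015): [(35.4719, 43.7164) (36.3488, 33.483) (48.3245, 16.4697) (65.5647, 10.4663) (63.739, 16.2231) (56.0412, 29.2388) (42.0395, 44) (35.537, 44)]  |A|=435.8916
10. ⊥bis P7·P9 via (24.465,33.845): [(35.4719, 43.7164) (36.3488, 33.483) (48.3245, 16.4697) (65.5647, 10.4663) (63.739, 16.2231) (56.0412, 29.2388) (42.0395, 44) (35.537, 44)]  |A|=435.8916
11. canonical 8-gon: [(35.4719, 43.7164) (36.3488, 33.483) (48.3245, 16.4697) (65.5647, 10.4663) (63.739, 16.2231) (56.0412, 29.2388) (42.0395, 44) (35.537, 44)]
12. shoelace: 435.8916

Area of P7's cell: 435.8916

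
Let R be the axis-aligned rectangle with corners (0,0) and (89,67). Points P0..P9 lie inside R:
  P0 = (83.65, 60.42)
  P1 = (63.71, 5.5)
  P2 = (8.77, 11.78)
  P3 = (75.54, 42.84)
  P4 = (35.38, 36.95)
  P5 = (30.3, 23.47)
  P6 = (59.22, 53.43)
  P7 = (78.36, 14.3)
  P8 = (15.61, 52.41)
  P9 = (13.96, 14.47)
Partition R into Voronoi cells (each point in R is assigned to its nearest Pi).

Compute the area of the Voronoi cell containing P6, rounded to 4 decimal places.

1. box [0,89]×[0,67]: [(0, 0) (89, 0) (89, 67) (0, 67)]
2. ⊥bis P6·P0 via (71.435,56.925): [(0, 0) (87.7226, 0) (68.5523, 67) (0, 67)]  |A|=5235.2089
3. ⊥bis P6·P1 via (61.465,29.465): [(0, 23.7071) (78.8266, 31.0914) (68.5523, 67) (0, 67)]  |A|=2937.126
4. ⊥bis P6·P2 via (33.995,32.605): [(38.3732, 27.3018) (78.8266, 31.0914) (68.5523, 67) (5.5995, 67)]  |A|=1995.337
5. ⊥bis P6·P3 via (67.38,48.135): [(38.3732, 27.3018) (54.8638, 28.8466) (71.9395, 55.1616) (68.5523, 67) (5.5995, 67)]  |A|=1699.2124
6. ⊥bis P6·P4 via (47.3,45.19): [(56.6718, 31.6328) (71.9395, 55.1616) (68.5523, 67) (32.2233, 67)]  |A|=772.6499
7. ⊥bis P6·P5 via (44.76,38.45): [(56.6718, 31.6328) (71.9395, 55.1616) (68.5523, 67) (32.2233, 67)]  |A|=772.6499
8. ⊥bis P6·P7 via (68.79,33.865): [(56.6718, 31.6328) (71.9395, 55.1616) (68.5523, 67) (32.2233, 67)]  |A|=772.6499
9. ⊥bis P6·P8 via (37.415,52.92): [(37.256, 59.7197) (56.6718, 31.6328) (71.9395, 55.1616) (68.5523, 67) (37.0857, 67)]  |A|=754.9501
10. ⊥bis P6·P9 via (36.59,33.95): [(37.256, 59.7197) (56.6718, 31.6328) (71.9395, 55.1616) (68.5523, 67) (37.0857, 67)]  |A|=754.9501
11. canonical 5-gon: [(37.256, 59.7197) (56.6718, 31.6328) (71.9395, 55.1616) (68.5523, 67) (37.0857, 67)]
12. shoelace: 754.9501

Area of P6's cell: 754.9501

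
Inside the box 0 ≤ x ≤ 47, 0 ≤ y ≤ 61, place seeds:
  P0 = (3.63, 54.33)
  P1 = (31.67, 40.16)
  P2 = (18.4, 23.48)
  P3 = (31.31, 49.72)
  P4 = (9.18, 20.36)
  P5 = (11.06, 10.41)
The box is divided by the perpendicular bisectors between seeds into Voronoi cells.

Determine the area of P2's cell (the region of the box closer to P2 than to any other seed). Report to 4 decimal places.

1. box [0,47]×[0,61]: [(0, 0) (47, 0) (47, 61) (0, 61)]
2. ⊥bis P2·P0 via (11.015,38.905): [(0, 33.6314) (0, 0) (47, 0) (47, 56.1335)]  |A|=2109.4738
3. ⊥bis P2·P1 via (25.035,31.82): [(14.2079, 40.4337) (0, 33.6314) (0, 0) (47, 0) (47, 14.3454)]  |A|=1424.315
4. ⊥bis P2·P3 via (24.855,36.6): [(14.2079, 40.4337) (0, 33.6314) (0, 0) (47, 0) (47, 14.3454)]  |A|=1424.315
5. ⊥bis P2·P4 via (13.79,21.92): [(14.2079, 40.4337) (8.4568, 37.6802) (21.2076, 0) (47, 0) (47, 14.3454)]  |A|=882.5539
6. ⊥bis P2·P5 via (14.73,16.945): [(14.2079, 40.4337) (8.4568, 37.6802) (15.648, 16.4295) (44.9032, 0) (47, 0) (47, 14.3454)]  |A|=687.901
7. canonical 6-gon: [(14.2079, 40.4337) (8.4568, 37.6802) (15.648, 16.4295) (44.9032, 0) (47, 0) (47, 14.3454)]
8. shoelace: 687.901

Area of P2's cell: 687.9010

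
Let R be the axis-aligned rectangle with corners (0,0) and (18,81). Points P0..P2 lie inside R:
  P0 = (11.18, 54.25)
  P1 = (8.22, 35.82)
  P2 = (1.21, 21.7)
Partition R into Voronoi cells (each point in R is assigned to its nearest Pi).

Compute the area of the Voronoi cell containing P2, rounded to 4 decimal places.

Area of P2's cell: 479.3881

1. box [0,18]×[0,81]: [(0, 0) (18, 0) (18, 81) (0, 81)]
2. ⊥bis P2·P0 via (6.195,37.975): [(0, 39.8725) (0, 0) (18, 0) (18, 34.3592)]  |A|=668.085
3. ⊥bis P2·P1 via (4.715,28.76): [(0, 31.1008) (0, 0) (18, 0) (18, 22.1645)]  |A|=479.3881
4. canonical 4-gon: [(0, 31.1008) (0, 0) (18, 0) (18, 22.1645)]
5. shoelace: 479.3881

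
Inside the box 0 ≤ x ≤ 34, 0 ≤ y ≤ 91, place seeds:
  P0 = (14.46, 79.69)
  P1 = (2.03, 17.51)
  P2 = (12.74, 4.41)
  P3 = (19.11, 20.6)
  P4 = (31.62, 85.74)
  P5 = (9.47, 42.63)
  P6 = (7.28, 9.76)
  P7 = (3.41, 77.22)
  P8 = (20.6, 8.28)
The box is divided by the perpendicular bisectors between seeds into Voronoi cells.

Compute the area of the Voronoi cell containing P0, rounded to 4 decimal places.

Area of P0's cell: 499.4550

1. box [0,34]×[0,91]: [(0, 0) (34, 0) (34, 91) (0, 91)]
2. ⊥bis P0·P1 via (8.245,48.6): [(0, 50.2482) (34, 43.4515) (34, 91) (0, 91)]  |A|=1501.1053
3. ⊥bis P0·P2 via (13.6,42.05): [(0, 50.2482) (34, 43.4515) (34, 91) (0, 91)]  |A|=1501.1053
4. ⊥bis P0·P3 via (16.785,50.145): [(0, 50.2482) (5.1116, 49.2264) (34, 51.4997) (34, 91) (0, 91)]  |A|=1384.8551
5. ⊥bis P0·P4 via (23.04,82.715): [(0, 50.2482) (5.1116, 49.2264) (34, 51.4997) (34, 51.6285) (20.119, 91) (0, 91)]  |A|=1111.597
6. ⊥bis P0·P5 via (11.965,61.16): [(0, 62.771) (31.5702, 58.5202) (20.119, 91) (0, 91)]  |A|=772.3274
7. ⊥bis P0·P6 via (10.87,44.725): [(0, 62.771) (31.5702, 58.5202) (20.119, 91) (0, 91)]  |A|=772.3274
8. ⊥bis P0·P7 via (8.935,78.455): [(12.8269, 61.044) (31.5702, 58.5202) (20.119, 91) (6.1308, 91)]  |A|=499.455
9. ⊥bis P0·P8 via (17.53,43.985): [(12.8269, 61.044) (31.5702, 58.5202) (20.119, 91) (6.1308, 91)]  |A|=499.455
10. canonical 4-gon: [(12.8269, 61.044) (31.5702, 58.5202) (20.119, 91) (6.1308, 91)]
11. shoelace: 499.455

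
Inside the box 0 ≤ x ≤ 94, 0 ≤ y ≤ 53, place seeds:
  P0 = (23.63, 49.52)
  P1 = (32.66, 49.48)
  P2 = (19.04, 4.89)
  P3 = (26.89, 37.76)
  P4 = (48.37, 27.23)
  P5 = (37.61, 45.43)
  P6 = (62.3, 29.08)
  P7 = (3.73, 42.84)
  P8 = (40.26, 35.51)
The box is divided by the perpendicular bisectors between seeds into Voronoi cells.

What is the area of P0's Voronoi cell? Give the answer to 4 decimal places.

1. box [0,94]×[0,53]: [(0, 0) (94, 0) (94, 53) (0, 53)]
2. ⊥bis P0·P1 via (28.145,49.5): [(0, 0) (27.9257, 0) (28.1605, 53) (0, 53)]  |A|=1486.2852
3. ⊥bis P0·P2 via (21.335,27.205): [(0, 29.3992) (28.0432, 26.5151) (28.1605, 53) (0, 53)]  |A|=703.8348
4. ⊥bis P0·P3 via (25.26,43.64): [(0, 36.6377) (28.1226, 44.4335) (28.1605, 53) (0, 53)]  |A|=350.6935
5. ⊥bis P0·P4 via (36,38.375): [(0, 36.6377) (28.1226, 44.4335) (28.1605, 53) (0, 53)]  |A|=350.6935
6. ⊥bis P0·P5 via (30.62,47.475): [(0, 36.6377) (28.1226, 44.4335) (28.1605, 53) (0, 53)]  |A|=350.6935
7. ⊥bis P0·P6 via (42.965,39.3): [(0, 36.6377) (28.1226, 44.4335) (28.1605, 53) (0, 53)]  |A|=350.6935
8. ⊥bis P0·P7 via (13.68,46.18): [(15.4459, 40.9194) (28.1226, 44.4335) (28.1605, 53) (11.3907, 53)]  |A|=155.5252
9. ⊥bis P0·P8 via (31.945,42.515): [(15.4459, 40.9194) (28.1226, 44.4335) (28.1605, 53) (11.3907, 53)]  |A|=155.5252
10. canonical 4-gon: [(15.4459, 40.9194) (28.1226, 44.4335) (28.1605, 53) (11.3907, 53)]
11. shoelace: 155.5252

Area of P0's cell: 155.5252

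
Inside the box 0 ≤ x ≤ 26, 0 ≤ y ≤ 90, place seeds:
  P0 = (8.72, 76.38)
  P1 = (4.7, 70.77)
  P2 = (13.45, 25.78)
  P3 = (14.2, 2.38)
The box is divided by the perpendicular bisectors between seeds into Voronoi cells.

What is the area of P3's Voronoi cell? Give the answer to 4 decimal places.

1. box [0,26]×[0,90]: [(0, 0) (26, 0) (26, 90) (0, 90)]
2. ⊥bis P3·P0 via (11.46,39.38): [(0, 38.5313) (0, 0) (26, 0) (26, 40.4567)]  |A|=1026.8451
3. ⊥bis P3·P1 via (9.45,36.575): [(0, 35.2623) (0, 0) (26, 0) (26, 38.8739)]  |A|=963.7713
4. ⊥bis P3·P2 via (13.825,14.08): [(0, 13.6369) (0, 0) (26, 0) (26, 14.4702)]  |A|=365.3925
5. canonical 4-gon: [(0, 13.6369) (0, 0) (26, 0) (26, 14.4702)]
6. shoelace: 365.3925

Area of P3's cell: 365.3925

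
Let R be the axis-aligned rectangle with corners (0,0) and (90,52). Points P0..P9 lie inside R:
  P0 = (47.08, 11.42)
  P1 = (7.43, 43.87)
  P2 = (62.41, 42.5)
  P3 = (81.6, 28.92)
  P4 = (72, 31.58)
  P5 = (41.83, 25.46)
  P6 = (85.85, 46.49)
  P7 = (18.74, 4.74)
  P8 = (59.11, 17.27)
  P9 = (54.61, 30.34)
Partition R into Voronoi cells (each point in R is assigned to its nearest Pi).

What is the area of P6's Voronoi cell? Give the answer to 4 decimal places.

1. box [0,90]×[0,52]: [(0, 0) (90, 0) (90, 52) (0, 52)]
2. ⊥bis P6·P0 via (66.465,28.955): [(90, 2.937) (90, 52) (45.6193, 52)]  |A|=1088.7258
3. ⊥bis P6·P1 via (46.64,45.18): [(46.4426, 51.0899) (90, 2.937) (90, 52) (46.4121, 52)]  |A|=1088.365
4. ⊥bis P6·P2 via (74.13,44.495): [(79.1652, 14.9149) (90, 2.937) (90, 52) (72.8525, 52)]  |A|=583.7531
5. ⊥bis P6·P3 via (83.725,37.705): [(74.9234, 39.834) (90, 36.1871) (90, 52) (72.8525, 52)]  |A|=223.5103
6. ⊥bis P6·P4 via (78.925,39.035): [(74.3334, 43.3002) (79.1709, 38.8066) (90, 36.1871) (90, 52) (72.8525, 52)]  |A|=216.4521
7. ⊥bis P6·P5 via (63.84,35.975): [(74.3334, 43.3002) (79.1709, 38.8066) (90, 36.1871) (90, 52) (72.8525, 52)]  |A|=216.4521
8. ⊥bis P6·P7 via (52.295,25.615): [(74.3334, 43.3002) (79.1709, 38.8066) (90, 36.1871) (90, 52) (72.8525, 52)]  |A|=216.4521
9. ⊥bis P6·P8 via (72.48,31.88): [(74.3334, 43.3002) (79.1709, 38.8066) (90, 36.1871) (90, 52) (72.8525, 52)]  |A|=216.4521
10. ⊥bis P6·P9 via (70.23,38.415): [(74.3334, 43.3002) (79.1709, 38.8066) (90, 36.1871) (90, 52) (72.8525, 52)]  |A|=216.4521
11. canonical 5-gon: [(74.3334, 43.3002) (79.1709, 38.8066) (90, 36.1871) (90, 52) (72.8525, 52)]
12. shoelace: 216.4521

Area of P6's cell: 216.4521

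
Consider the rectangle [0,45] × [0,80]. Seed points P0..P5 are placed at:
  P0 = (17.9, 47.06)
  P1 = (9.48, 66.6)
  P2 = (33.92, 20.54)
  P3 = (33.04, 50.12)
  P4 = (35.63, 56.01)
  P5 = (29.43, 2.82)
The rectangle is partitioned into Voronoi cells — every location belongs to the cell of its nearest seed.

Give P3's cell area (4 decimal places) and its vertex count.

1. box [0,45]×[0,80]: [(0, 0) (45, 0) (45, 80) (0, 80)]
2. ⊥bis P3·P0 via (25.47,48.59): [(35.2907, 0) (45, 0) (45, 80) (19.1216, 80)]  |A|=1423.5075
3. ⊥bis P3·P1 via (21.26,58.36): [(22.9942, 60.8393) (35.2907, 0) (45, 0) (45, 80) (36.397, 80)]  |A|=1258.0035
4. ⊥bis P3·P2 via (33.48,35.33): [(22.9942, 60.8393) (28.1819, 35.1724) (45, 35.6727) (45, 80) (36.397, 80)]  |A|=787.2799
5. ⊥bis P3·P4 via (34.335,53.065): [(23.6126, 57.7799) (28.1819, 35.1724) (45, 35.6727) (45, 48.3753)]  |A|=327.0891
6. ⊥bis P3·P5 via (31.235,26.47): [(23.6126, 57.7799) (28.1819, 35.1724) (45, 35.6727) (45, 48.3753)]  |A|=327.0891
7. canonical 4-gon: [(23.6126, 57.7799) (28.1819, 35.1724) (45, 35.6727) (45, 48.3753)]
8. shoelace: 327.0891

Area of P3's cell: 327.0891 (4 vertices)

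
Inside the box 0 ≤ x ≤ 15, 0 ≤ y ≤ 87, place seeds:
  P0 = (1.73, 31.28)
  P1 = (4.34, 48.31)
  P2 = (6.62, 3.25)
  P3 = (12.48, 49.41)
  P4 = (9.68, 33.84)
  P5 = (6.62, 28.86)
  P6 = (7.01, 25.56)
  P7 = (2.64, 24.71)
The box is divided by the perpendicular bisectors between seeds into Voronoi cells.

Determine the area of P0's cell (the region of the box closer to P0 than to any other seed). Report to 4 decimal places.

1. box [0,15]×[0,87]: [(0, 0) (15, 0) (15, 87) (0, 87)]
2. ⊥bis P0·P1 via (3.035,39.795): [(0, 40.2601) (0, 0) (15, 0) (15, 37.9613)]  |A|=586.6605
3. ⊥bis P0·P2 via (4.175,17.265): [(0, 40.2601) (0, 16.5366) (15, 19.1535) (15, 37.9613)]  |A|=318.9845
4. ⊥bis P0·P3 via (7.105,40.345): [(9.7746, 38.7621) (0, 40.2601) (0, 16.5366) (15, 19.1535) (15, 35.6637)]  |A|=312.9817
5. ⊥bis P0·P4 via (5.705,32.56): [(3.3929, 39.7401) (0, 40.2601) (0, 16.5366) (10.2868, 18.3312)]  |A|=156.5466
6. ⊥bis P0·P5 via (4.175,30.07): [(5.5876, 32.9245) (3.3929, 39.7401) (0, 40.2601) (0, 21.6337)]  |A|=63.0306
7. ⊥bis P0·P6 via (4.37,28.42): [(2.5077, 26.701) (5.5876, 32.9245) (3.3929, 39.7401) (0, 40.2601) (0, 24.3862)]  |A|=59.5795
8. ⊥bis P0·P7 via (2.185,27.995): [(3.219, 28.1382) (5.5876, 32.9245) (3.3929, 39.7401) (0, 40.2601) (0, 27.6924)]  |A|=53.2793
9. canonical 5-gon: [(3.219, 28.1382) (5.5876, 32.9245) (3.3929, 39.7401) (0, 40.2601) (0, 27.6924)]
10. shoelace: 53.2793

Area of P0's cell: 53.2793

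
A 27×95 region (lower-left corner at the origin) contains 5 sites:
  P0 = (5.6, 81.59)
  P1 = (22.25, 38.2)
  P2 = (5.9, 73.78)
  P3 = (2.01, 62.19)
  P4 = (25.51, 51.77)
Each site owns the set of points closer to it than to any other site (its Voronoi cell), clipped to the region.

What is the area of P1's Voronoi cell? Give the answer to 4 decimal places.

Area of P1's cell: 1228.5094

1. box [0,27]×[0,95]: [(0, 0) (27, 0) (27, 95) (0, 95)]
2. ⊥bis P1·P0 via (13.925,59.895): [(0, 54.5516) (0, 0) (27, 0) (27, 64.9123)]  |A|=1612.7617
3. ⊥bis P1·P2 via (14.075,55.99): [(0, 49.5221) (0, 0) (27, 0) (27, 61.9294)]  |A|=1504.5958
4. ⊥bis P1·P3 via (12.13,50.195): [(24.8884, 60.959) (0, 39.9611) (0, 0) (27, 0) (27, 61.9294)]  |A|=1385.6164
5. ⊥bis P1·P4 via (23.88,44.985): [(9.9276, 48.3369) (0, 39.9611) (0, 0) (27, 0) (27, 44.2355)]  |A|=1228.5094
6. canonical 5-gon: [(9.9276, 48.3369) (0, 39.9611) (0, 0) (27, 0) (27, 44.2355)]
7. shoelace: 1228.5094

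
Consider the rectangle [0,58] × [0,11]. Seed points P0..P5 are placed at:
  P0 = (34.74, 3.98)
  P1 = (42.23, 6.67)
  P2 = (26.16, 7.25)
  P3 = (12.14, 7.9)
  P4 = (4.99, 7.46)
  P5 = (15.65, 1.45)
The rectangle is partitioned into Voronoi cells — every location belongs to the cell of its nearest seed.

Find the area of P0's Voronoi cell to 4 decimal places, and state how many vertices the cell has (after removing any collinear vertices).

1. box [0,58]×[0,11]: [(0, 0) (58, 0) (58, 11) (0, 11)]
2. ⊥bis P0·P1 via (38.485,5.325): [(0, 0) (40.3974, 0) (36.4468, 11) (0, 11)]  |A|=422.6436
3. ⊥bis P0·P2 via (30.45,5.615): [(28.31, 0) (40.3974, 0) (36.4468, 11) (32.5023, 11)]  |A|=88.1758
4. ⊥bis P0·P3 via (23.44,5.94): [(28.31, 0) (40.3974, 0) (36.4468, 11) (32.5023, 11)]  |A|=88.1758
5. ⊥bis P0·P4 via (19.865,5.72): [(28.31, 0) (40.3974, 0) (36.4468, 11) (32.5023, 11)]  |A|=88.1758
6. ⊥bis P0·P5 via (25.195,2.715): [(28.31, 0) (40.3974, 0) (36.4468, 11) (32.5023, 11)]  |A|=88.1758
7. canonical 4-gon: [(28.31, 0) (40.3974, 0) (36.4468, 11) (32.5023, 11)]
8. shoelace: 88.1758

Area of P0's cell: 88.1758 (4 vertices)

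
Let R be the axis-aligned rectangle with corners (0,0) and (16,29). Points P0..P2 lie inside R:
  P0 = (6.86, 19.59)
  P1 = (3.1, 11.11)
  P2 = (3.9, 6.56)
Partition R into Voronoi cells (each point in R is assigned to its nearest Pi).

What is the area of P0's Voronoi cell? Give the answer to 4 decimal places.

1. box [0,16]×[0,29]: [(0, 0) (16, 0) (16, 29) (0, 29)]
2. ⊥bis P0·P1 via (4.98,15.35): [(0, 17.5581) (16, 10.4638) (16, 29) (0, 29)]  |A|=239.8249
3. ⊥bis P0·P2 via (5.38,13.075): [(0, 17.5581) (15.0811, 10.8712) (16, 10.6625) (16, 29) (0, 29)]  |A|=239.7336
4. canonical 5-gon: [(0, 17.5581) (15.0811, 10.8712) (16, 10.6625) (16, 29) (0, 29)]
5. shoelace: 239.7336

Area of P0's cell: 239.7336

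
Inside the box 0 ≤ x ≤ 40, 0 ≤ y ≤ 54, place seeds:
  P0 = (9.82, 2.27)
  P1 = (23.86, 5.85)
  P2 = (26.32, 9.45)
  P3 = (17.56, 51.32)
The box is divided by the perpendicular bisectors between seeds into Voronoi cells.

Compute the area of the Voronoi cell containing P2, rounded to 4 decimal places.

1. box [0,40]×[0,54]: [(0, 0) (40, 0) (40, 54) (0, 54)]
2. ⊥bis P2·P0 via (18.07,5.86): [(0, 47.3858) (20.62, 0) (40, 0) (40, 54) (0, 54)]  |A|=1671.453
3. ⊥bis P2·P1 via (25.09,7.65): [(0, 47.3858) (13.9906, 15.2346) (36.2851, 0) (40, 0) (40, 54) (0, 54)]  |A|=1552.1273
4. ⊥bis P2·P3 via (21.94,30.385): [(8.6114, 27.5964) (13.9906, 15.2346) (36.2851, 0) (40, 0) (40, 34.1635)]  |A|=684.2562
5. canonical 5-gon: [(8.6114, 27.5964) (13.9906, 15.2346) (36.2851, 0) (40, 0) (40, 34.1635)]
6. shoelace: 684.2562

Area of P2's cell: 684.2562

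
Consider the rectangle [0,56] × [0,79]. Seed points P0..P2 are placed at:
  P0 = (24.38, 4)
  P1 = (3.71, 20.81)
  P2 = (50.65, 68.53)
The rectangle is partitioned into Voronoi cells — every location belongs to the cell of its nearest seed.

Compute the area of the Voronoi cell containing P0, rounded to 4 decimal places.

1. box [0,56]×[0,79]: [(0, 0) (56, 0) (56, 79) (0, 79)]
2. ⊥bis P0·P1 via (14.045,12.405): [(3.9566, 0) (56, 0) (56, 63.9939)]  |A|=1665.232
3. ⊥bis P0·P2 via (37.515,36.265): [(34.4605, 37.5085) (3.9566, 0) (56, 0) (56, 28.7398)]  |A|=1285.5546
4. canonical 4-gon: [(34.4605, 37.5085) (3.9566, 0) (56, 0) (56, 28.7398)]
5. shoelace: 1285.5546

Area of P0's cell: 1285.5546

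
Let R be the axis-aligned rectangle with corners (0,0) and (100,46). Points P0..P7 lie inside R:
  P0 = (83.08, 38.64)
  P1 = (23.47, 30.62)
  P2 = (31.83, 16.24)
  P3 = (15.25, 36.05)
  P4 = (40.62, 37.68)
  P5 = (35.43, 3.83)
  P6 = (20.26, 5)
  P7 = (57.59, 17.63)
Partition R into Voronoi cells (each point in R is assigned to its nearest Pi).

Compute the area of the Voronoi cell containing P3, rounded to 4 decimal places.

Area of P3's cell: 513.0638

1. box [0,100]×[0,46]: [(0, 0) (100, 0) (100, 46) (0, 46)]
2. ⊥bis P3·P0 via (49.165,37.345): [(0, 0) (50.591, 0) (48.8345, 46) (0, 46)]  |A|=2286.7863
3. ⊥bis P3·P1 via (19.36,33.335): [(0, 4.0276) (27.7263, 46) (0, 46)]  |A|=581.8696
4. ⊥bis P3·P2 via (23.54,26.145): [(0, 6.4432) (3.5688, 9.4301) (27.7263, 46) (0, 46)]  |A|=577.5593
5. ⊥bis P3·P4 via (27.935,36.865): [(0, 6.4432) (3.5688, 9.4301) (27.3816, 45.4782) (27.3481, 46) (0, 46)]  |A|=577.4606
6. ⊥bis P3·P5 via (25.34,19.94): [(0, 6.4432) (3.5688, 9.4301) (27.3816, 45.4782) (27.3481, 46) (0, 46)]  |A|=577.4606
7. ⊥bis P3·P6 via (17.755,20.525): [(0, 17.6602) (10.0798, 19.2866) (27.3816, 45.4782) (27.3481, 46) (0, 46)]  |A|=513.0638
8. ⊥bis P3·P7 via (36.42,26.84): [(0, 17.6602) (10.0798, 19.2866) (27.3816, 45.4782) (27.3481, 46) (0, 46)]  |A|=513.0638
9. canonical 5-gon: [(0, 17.6602) (10.0798, 19.2866) (27.3816, 45.4782) (27.3481, 46) (0, 46)]
10. shoelace: 513.0638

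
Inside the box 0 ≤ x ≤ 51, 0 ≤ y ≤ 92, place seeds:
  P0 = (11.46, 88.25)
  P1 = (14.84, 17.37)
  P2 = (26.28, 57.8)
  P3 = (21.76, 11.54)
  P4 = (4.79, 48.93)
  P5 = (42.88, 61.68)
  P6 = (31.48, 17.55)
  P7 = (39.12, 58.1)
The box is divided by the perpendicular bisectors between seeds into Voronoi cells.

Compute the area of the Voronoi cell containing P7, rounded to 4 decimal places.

Area of P7's cell: 406.8725

1. box [0,51]×[0,92]: [(0, 0) (51, 0) (51, 92) (0, 92)]
2. ⊥bis P7·P0 via (25.29,73.175): [(0, 49.9736) (0, 0) (51, 0) (51, 92) (45.8097, 92)]  |A|=3729.3931
3. ⊥bis P7·P1 via (26.98,37.735): [(2.5402, 52.3041) (51, 23.4162) (51, 92) (45.8097, 92)]  |A|=1764.7961
4. ⊥bis P7·P2 via (32.7,57.95): [(32.1962, 79.5109) (33.2598, 33.9915) (51, 23.4162) (51, 92) (45.8097, 92)]  |A|=1075.3666
5. ⊥bis P7·P3 via (30.44,34.82): [(32.1962, 79.5109) (33.2598, 33.9915) (34.2579, 33.3965) (51, 27.1542) (51, 92) (45.8097, 92)]  |A|=1044.0758
6. ⊥bis P7·P4 via (21.955,53.515): [(32.1962, 79.5109) (33.2598, 33.9915) (34.2579, 33.3965) (51, 27.1542) (51, 92) (45.8097, 92)]  |A|=1044.0758
7. ⊥bis P7·P5 via (41,59.89): [(32.4447, 68.8754) (33.2598, 33.9915) (34.2579, 33.3965) (51, 27.1542) (51, 49.3872)]  |A|=514.7735
8. ⊥bis P7·P6 via (35.3,37.825): [(32.4447, 68.8754) (33.1608, 38.228) (51, 34.867) (51, 49.3872)]  |A|=406.8725
9. canonical 4-gon: [(32.4447, 68.8754) (33.1608, 38.228) (51, 34.867) (51, 49.3872)]
10. shoelace: 406.8725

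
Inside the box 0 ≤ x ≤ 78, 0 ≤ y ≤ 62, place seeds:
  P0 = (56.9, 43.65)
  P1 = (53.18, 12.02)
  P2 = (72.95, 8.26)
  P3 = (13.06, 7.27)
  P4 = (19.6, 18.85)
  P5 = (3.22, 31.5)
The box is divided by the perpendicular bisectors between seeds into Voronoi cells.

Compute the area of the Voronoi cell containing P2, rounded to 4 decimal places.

1. box [0,78]×[0,62]: [(0, 0) (78, 0) (78, 62) (0, 62)]
2. ⊥bis P2·P0 via (64.925,25.955): [(7.6946, 0) (78, 0) (78, 31.8847)]  |A|=1120.8345
3. ⊥bis P2·P1 via (63.065,10.14): [(66.1812, 26.5247) (61.1365, 0) (78, 0) (78, 31.8847)]  |A|=412.0699
4. ⊥bis P2·P3 via (43.005,7.765): [(66.1812, 26.5247) (61.1365, 0) (78, 0) (78, 31.8847)]  |A|=412.0699
5. ⊥bis P2·P4 via (46.275,13.555): [(66.1812, 26.5247) (61.1365, 0) (78, 0) (78, 31.8847)]  |A|=412.0699
6. ⊥bis P2·P5 via (38.085,19.88): [(66.1812, 26.5247) (61.1365, 0) (78, 0) (78, 31.8847)]  |A|=412.0699
7. canonical 4-gon: [(66.1812, 26.5247) (61.1365, 0) (78, 0) (78, 31.8847)]
8. shoelace: 412.0699

Area of P2's cell: 412.0699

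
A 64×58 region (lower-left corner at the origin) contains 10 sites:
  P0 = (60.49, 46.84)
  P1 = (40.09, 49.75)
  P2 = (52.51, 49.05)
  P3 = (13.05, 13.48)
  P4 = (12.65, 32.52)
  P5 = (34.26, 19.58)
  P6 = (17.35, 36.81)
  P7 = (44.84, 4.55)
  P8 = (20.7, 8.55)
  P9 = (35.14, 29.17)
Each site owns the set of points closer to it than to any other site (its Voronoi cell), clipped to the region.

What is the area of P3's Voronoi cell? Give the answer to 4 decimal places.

1. box [0,64]×[0,58]: [(0, 0) (64, 0) (64, 58) (0, 58)]
2. ⊥bis P3·P0 via (36.77,30.16): [(0, 0) (57.9786, 0) (17.1928, 58) (0, 58)]  |A|=2179.9716
3. ⊥bis P3·P1 via (26.57,31.615): [(0, 51.4235) (0, 0) (57.9786, 0) (45.8593, 17.2344)]  |A|=1678.7368
4. ⊥bis P3·P2 via (32.78,31.265): [(44.5425, 18.2162) (0, 51.4235) (0, 0) (57.9786, 0) (47.3915, 15.0555)]  |A|=1678.0542
5. ⊥bis P3·P4 via (12.85,23): [(44.5425, 18.2162) (37.433, 23.5164) (0, 22.73) (0, 0) (57.9786, 0) (47.3915, 15.0555)]  |A|=1141.0145
6. ⊥bis P3·P5 via (23.655,16.53): [(21.7405, 23.1868) (0, 22.73) (0, 0) (28.409, 0)]  |A|=576.4383
7. ⊥bis P3·P6 via (15.2,25.145): [(21.7405, 23.1868) (0, 22.73) (0, 0) (28.409, 0)]  |A|=576.4383
8. ⊥bis P3·P7 via (28.945,9.015): [(27.3991, 3.5117) (21.7405, 23.1868) (0, 22.73) (0, 0) (26.4126, 0)]  |A|=572.9329
9. ⊥bis P3·P8 via (16.875,11.015): [(22.6596, 19.9911) (21.7405, 23.1868) (0, 22.73) (0, 0) (9.7764, 0)]  |A|=390.1954
10. ⊥bis P3·P9 via (24.095,21.325): [(22.6596, 19.9911) (21.7405, 23.1868) (0, 22.73) (0, 0) (9.7764, 0)]  |A|=390.1954
11. canonical 5-gon: [(22.6596, 19.9911) (21.7405, 23.1868) (0, 22.73) (0, 0) (9.7764, 0)]
12. shoelace: 390.1954

Area of P3's cell: 390.1954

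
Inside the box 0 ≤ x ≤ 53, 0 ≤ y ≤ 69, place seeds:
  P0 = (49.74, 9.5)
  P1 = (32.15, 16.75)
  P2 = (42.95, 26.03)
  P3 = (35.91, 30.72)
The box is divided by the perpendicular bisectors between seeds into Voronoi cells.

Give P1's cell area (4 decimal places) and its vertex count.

Area of P1's cell: 1077.3355 (5 vertices)

1. box [0,53]×[0,69]: [(0, 0) (53, 0) (53, 69) (0, 69)]
2. ⊥bis P1·P0 via (40.945,13.125): [(0, 0) (35.5353, 0) (53, 42.3729) (53, 69) (0, 69)]  |A|=3286.9852
3. ⊥bis P1·P2 via (37.55,21.39): [(0, 65.0904) (0, 0) (35.5353, 0) (42.1466, 16.0405)]  |A|=1656.6731
4. ⊥bis P1·P3 via (34.03,23.735): [(35.9878, 23.2081) (0, 32.8941) (0, 0) (35.5353, 0) (42.1466, 16.0405)]  |A|=1077.3355
5. canonical 5-gon: [(35.9878, 23.2081) (0, 32.8941) (0, 0) (35.5353, 0) (42.1466, 16.0405)]
6. shoelace: 1077.3355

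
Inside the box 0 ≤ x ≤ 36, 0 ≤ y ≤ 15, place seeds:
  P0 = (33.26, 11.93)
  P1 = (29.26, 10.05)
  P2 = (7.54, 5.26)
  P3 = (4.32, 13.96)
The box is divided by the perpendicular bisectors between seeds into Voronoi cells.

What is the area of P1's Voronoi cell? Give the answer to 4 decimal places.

Area of P1's cell: 216.4948

1. box [0,36]×[0,15]: [(0, 0) (36, 0) (36, 15) (0, 15)]
2. ⊥bis P1·P0 via (31.26,10.99): [(0, 0) (36, 0) (36, 0.9049) (29.3753, 15) (0, 15)]  |A|=493.3121
3. ⊥bis P1·P2 via (18.4,7.655): [(20.0882, 0) (36, 0) (36, 0.9049) (29.3753, 15) (16.7802, 15)]  |A|=216.7993
4. ⊥bis P1·P3 via (16.79,12.005): [(17.0604, 13.7295) (20.0882, 0) (36, 0) (36, 0.9049) (29.3753, 15) (17.2595, 15)]  |A|=216.4948
5. canonical 6-gon: [(17.0604, 13.7295) (20.0882, 0) (36, 0) (36, 0.9049) (29.3753, 15) (17.2595, 15)]
6. shoelace: 216.4948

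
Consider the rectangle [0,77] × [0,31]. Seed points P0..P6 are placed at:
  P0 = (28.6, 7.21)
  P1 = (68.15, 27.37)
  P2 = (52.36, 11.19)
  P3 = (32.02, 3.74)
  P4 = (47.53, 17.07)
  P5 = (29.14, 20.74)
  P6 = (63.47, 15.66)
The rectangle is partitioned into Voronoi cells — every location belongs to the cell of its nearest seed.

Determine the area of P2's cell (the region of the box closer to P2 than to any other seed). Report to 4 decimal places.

Area of P2's cell: 241.6952

1. box [0,77]×[0,31]: [(0, 0) (77, 0) (77, 31) (0, 31)]
2. ⊥bis P2·P0 via (40.48,9.2): [(42.0211, 0) (77, 0) (77, 31) (36.8283, 31)]  |A|=1164.8344
3. ⊥bis P2·P1 via (60.255,19.28): [(42.0211, 0) (77, 0) (77, 2.9386) (48.2455, 31) (36.8283, 31)]  |A|=761.3893
4. ⊥bis P2·P3 via (42.19,7.465): [(39.5745, 14.606) (44.9242, 0) (77, 0) (77, 2.9386) (48.2455, 31) (36.8283, 31)]  |A|=740.1876
5. ⊥bis P2·P4 via (49.945,14.13): [(42.107, 7.6916) (44.9242, 0) (77, 0) (77, 2.9386) (58.4084, 21.0821)]  |A|=446.9832
6. ⊥bis P2·P5 via (40.75,15.965): [(42.107, 7.6916) (44.9242, 0) (77, 0) (77, 2.9386) (58.4084, 21.0821)]  |A|=446.9832
7. ⊥bis P2·P6 via (57.915,13.425): [(55.7221, 18.8754) (42.107, 7.6916) (44.9242, 0) (63.3164, 0)]  |A|=241.6952
8. canonical 4-gon: [(55.7221, 18.8754) (42.107, 7.6916) (44.9242, 0) (63.3164, 0)]
9. shoelace: 241.6952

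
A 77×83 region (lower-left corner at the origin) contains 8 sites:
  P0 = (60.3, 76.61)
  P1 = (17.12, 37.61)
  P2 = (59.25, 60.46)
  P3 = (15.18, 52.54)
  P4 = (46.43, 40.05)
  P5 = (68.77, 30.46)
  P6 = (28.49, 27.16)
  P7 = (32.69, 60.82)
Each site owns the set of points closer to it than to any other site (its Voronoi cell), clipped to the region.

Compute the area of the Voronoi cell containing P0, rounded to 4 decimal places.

1. box [0,77]×[0,83]: [(0, 0) (77, 0) (77, 83) (0, 83)]
2. ⊥bis P0·P1 via (38.71,57.11): [(77, 14.7161) (77, 83) (15.3263, 83)]  |A|=2105.6619
3. ⊥bis P0·P2 via (59.775,68.535): [(26.4331, 70.7027) (77, 67.4151) (77, 83) (15.3263, 83)]  |A|=773.2489
4. ⊥bis P0·P3 via (37.74,64.575): [(34.7599, 70.1614) (77, 67.4151) (77, 83) (27.9109, 83)]  |A|=644.2725
5. ⊥bis P0·P4 via (53.365,58.33): [(34.7599, 70.1614) (77, 67.4151) (77, 83) (27.9109, 83)]  |A|=644.2725
6. ⊥bis P0·P5 via (64.535,53.535): [(34.7599, 70.1614) (77, 67.4151) (77, 83) (27.9109, 83)]  |A|=644.2725
7. ⊥bis P0·P6 via (44.395,51.885): [(34.7599, 70.1614) (77, 67.4151) (77, 83) (27.9109, 83)]  |A|=644.2725
8. ⊥bis P0·P7 via (46.495,68.715): [(46.0891, 69.4248) (77, 67.4151) (77, 83) (38.3255, 83)]  |A|=503.3789
9. canonical 4-gon: [(46.0891, 69.4248) (77, 67.4151) (77, 83) (38.3255, 83)]
10. shoelace: 503.3789

Area of P0's cell: 503.3789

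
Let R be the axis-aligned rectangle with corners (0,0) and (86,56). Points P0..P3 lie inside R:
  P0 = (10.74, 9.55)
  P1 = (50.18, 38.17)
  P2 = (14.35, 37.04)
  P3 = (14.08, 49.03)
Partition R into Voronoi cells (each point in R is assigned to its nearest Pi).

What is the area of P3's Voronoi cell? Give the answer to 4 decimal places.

Area of P3's cell: 438.3509

1. box [0,86]×[0,56]: [(0, 0) (86, 0) (86, 56) (0, 56)]
2. ⊥bis P3·P0 via (12.41,29.29): [(0, 30.3399) (86, 23.0643) (86, 56) (0, 56)]  |A|=2519.6201
3. ⊥bis P3·P1 via (32.13,43.6): [(0, 30.3399) (27.4425, 28.0183) (35.8603, 56) (0, 56)]  |A|=853.8062
4. ⊥bis P3·P2 via (14.215,43.035): [(0, 42.7149) (32.0811, 43.4373) (35.8603, 56) (0, 56)]  |A|=438.3509
5. canonical 4-gon: [(0, 42.7149) (32.0811, 43.4373) (35.8603, 56) (0, 56)]
6. shoelace: 438.3509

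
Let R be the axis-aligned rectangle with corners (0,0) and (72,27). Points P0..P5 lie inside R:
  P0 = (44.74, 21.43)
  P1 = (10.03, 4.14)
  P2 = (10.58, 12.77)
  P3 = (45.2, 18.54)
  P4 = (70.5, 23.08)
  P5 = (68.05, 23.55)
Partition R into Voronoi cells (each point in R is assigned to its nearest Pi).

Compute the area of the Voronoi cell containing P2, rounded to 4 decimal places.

Area of P2's cell: 514.6464

1. box [0,72]×[0,27]: [(0, 0) (72, 0) (72, 27) (0, 27)]
2. ⊥bis P2·P0 via (27.66,17.1): [(0, 0) (31.9951, 0) (25.1502, 27) (0, 27)]  |A|=771.4615
3. ⊥bis P2·P1 via (10.305,8.455): [(0, 9.1117) (30.1726, 7.1888) (25.1502, 27) (0, 27)]  |A|=518.9955
4. ⊥bis P2·P3 via (27.89,15.655): [(0, 9.1117) (29.2917, 7.245) (27.6284, 17.2247) (25.1502, 27) (0, 27)]  |A|=514.6464
5. ⊥bis P2·P4 via (40.54,17.925): [(0, 9.1117) (29.2917, 7.245) (27.6284, 17.2247) (25.1502, 27) (0, 27)]  |A|=514.6464
6. ⊥bis P2·P5 via (39.315,18.16): [(0, 9.1117) (29.2917, 7.245) (27.6284, 17.2247) (25.1502, 27) (0, 27)]  |A|=514.6464
7. canonical 5-gon: [(0, 9.1117) (29.2917, 7.245) (27.6284, 17.2247) (25.1502, 27) (0, 27)]
8. shoelace: 514.6464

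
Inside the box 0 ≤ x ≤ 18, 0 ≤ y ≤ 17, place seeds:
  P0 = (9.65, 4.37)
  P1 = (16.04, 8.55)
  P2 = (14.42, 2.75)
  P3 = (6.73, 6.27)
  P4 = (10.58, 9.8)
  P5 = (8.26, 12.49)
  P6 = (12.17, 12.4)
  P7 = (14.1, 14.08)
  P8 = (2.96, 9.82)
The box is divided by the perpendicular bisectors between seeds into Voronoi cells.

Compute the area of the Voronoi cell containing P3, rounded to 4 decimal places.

Area of P3's cell: 49.6894

1. box [0,18]×[0,17]: [(0, 0) (18, 0) (18, 17) (0, 17)]
2. ⊥bis P3·P0 via (8.19,5.32): [(0, 0) (4.7284, 0) (15.79, 17) (0, 17)]  |A|=174.406
3. ⊥bis P3·P1 via (11.385,7.41): [(0, 0) (4.7284, 0) (10.8832, 9.459) (9.0364, 17) (0, 17)]  |A|=148.9418
4. ⊥bis P3·P2 via (10.575,4.51): [(0, 0) (4.7284, 0) (10.8832, 9.459) (9.0364, 17) (0, 17)]  |A|=148.9418
5. ⊥bis P3·P4 via (8.655,8.035): [(0, 0) (4.7284, 0) (9.4163, 7.2047) (0.4351, 17) (0, 17)]  |A|=99.203
6. ⊥bis P3·P5 via (7.495,9.38): [(0, 11.2236) (0, 0) (4.7284, 0) (9.4163, 7.2047) (7.4005, 9.4033)]  |A|=76.1762
7. ⊥bis P3·P6 via (9.45,9.335): [(0, 11.2236) (0, 0) (4.7284, 0) (9.4163, 7.2047) (7.4005, 9.4033)]  |A|=76.1762
8. ⊥bis P3·P7 via (10.415,10.175): [(0, 11.2236) (0, 0) (4.7284, 0) (9.4163, 7.2047) (7.4005, 9.4033)]  |A|=76.1762
9. ⊥bis P3·P8 via (4.845,8.045): [(6.3641, 9.6582) (0, 2.8997) (0, 0) (4.7284, 0) (9.4163, 7.2047) (7.4005, 9.4033)]  |A|=49.6894
10. canonical 6-gon: [(6.3641, 9.6582) (0, 2.8997) (0, 0) (4.7284, 0) (9.4163, 7.2047) (7.4005, 9.4033)]
11. shoelace: 49.6894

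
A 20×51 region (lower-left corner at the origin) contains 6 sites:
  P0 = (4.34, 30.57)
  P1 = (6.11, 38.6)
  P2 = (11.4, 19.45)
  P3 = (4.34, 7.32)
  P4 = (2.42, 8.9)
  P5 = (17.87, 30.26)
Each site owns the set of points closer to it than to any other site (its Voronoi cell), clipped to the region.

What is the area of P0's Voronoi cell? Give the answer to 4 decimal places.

1. box [0,20]×[0,51]: [(0, 0) (20, 0) (20, 51) (0, 51)]
2. ⊥bis P0·P1 via (5.225,34.585): [(0, 35.7367) (0, 0) (20, 0) (20, 31.3282)]  |A|=670.6496
3. ⊥bis P0·P2 via (7.87,25.01): [(18.3831, 31.6847) (0, 35.7367) (0, 20.0134)]  |A|=144.5213
4. ⊥bis P0·P3 via (4.34,18.945): [(18.3831, 31.6847) (0, 35.7367) (0, 20.0134)]  |A|=144.5213
5. ⊥bis P0·P4 via (3.38,19.735): [(0.0291, 20.0319) (18.3831, 31.6847) (0, 35.7367) (0, 20.0345)]  |A|=144.521
6. ⊥bis P0·P5 via (11.105,30.415): [(0.0291, 20.0319) (11.0271, 27.0144) (11.1705, 33.2745) (0, 35.7367) (0, 20.0345)]  |A|=121.8315
7. canonical 5-gon: [(0.0291, 20.0319) (11.0271, 27.0144) (11.1705, 33.2745) (0, 35.7367) (0, 20.0345)]
8. shoelace: 121.8315

Area of P0's cell: 121.8315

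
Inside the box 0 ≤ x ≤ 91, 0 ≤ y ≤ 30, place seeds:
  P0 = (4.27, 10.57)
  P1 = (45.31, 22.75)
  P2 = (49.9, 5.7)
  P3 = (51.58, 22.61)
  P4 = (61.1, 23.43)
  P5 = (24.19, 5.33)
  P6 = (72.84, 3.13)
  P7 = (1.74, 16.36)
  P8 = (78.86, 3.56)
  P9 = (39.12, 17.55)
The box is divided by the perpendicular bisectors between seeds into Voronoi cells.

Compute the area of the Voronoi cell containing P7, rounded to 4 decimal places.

1. box [0,91]×[0,30]: [(0, 0) (91, 0) (91, 30) (0, 30)]
2. ⊥bis P7·P0 via (3.005,13.465): [(0, 12.1519) (40.846, 30) (0, 30)]  |A|=364.5108
3. ⊥bis P7·P1 via (23.525,19.555): [(0, 12.1519) (23.1285, 22.2582) (21.9931, 30) (0, 30)]  |A|=291.5332
4. ⊥bis P7·P2 via (25.82,11.03): [(0, 12.1519) (23.1285, 22.2582) (21.9931, 30) (0, 30)]  |A|=291.5332
5. ⊥bis P7·P3 via (26.66,19.485): [(0, 12.1519) (23.1285, 22.2582) (21.9931, 30) (0, 30)]  |A|=291.5332
6. ⊥bis P7·P4 via (31.42,19.895): [(0, 12.1519) (23.1285, 22.2582) (21.9931, 30) (0, 30)]  |A|=291.5332
7. ⊥bis P7·P5 via (12.965,10.845): [(0, 12.1519) (17.3269, 19.7231) (22.0812, 29.3997) (21.9931, 30) (0, 30)]  |A|=269.4896
8. ⊥bis P7·P6 via (37.29,9.745): [(0, 12.1519) (17.3269, 19.7231) (22.0812, 29.3997) (21.9931, 30) (0, 30)]  |A|=269.4896
9. ⊥bis P7·P8 via (40.3,9.96): [(0, 12.1519) (17.3269, 19.7231) (22.0812, 29.3997) (21.9931, 30) (0, 30)]  |A|=269.4896
10. ⊥bis P7·P9 via (20.43,16.955): [(0, 12.1519) (17.3269, 19.7231) (20.1584, 25.4862) (20.0147, 30) (0, 30)]  |A|=264.2751
11. canonical 5-gon: [(0, 12.1519) (17.3269, 19.7231) (20.1584, 25.4862) (20.0147, 30) (0, 30)]
12. shoelace: 264.2751

Area of P7's cell: 264.2751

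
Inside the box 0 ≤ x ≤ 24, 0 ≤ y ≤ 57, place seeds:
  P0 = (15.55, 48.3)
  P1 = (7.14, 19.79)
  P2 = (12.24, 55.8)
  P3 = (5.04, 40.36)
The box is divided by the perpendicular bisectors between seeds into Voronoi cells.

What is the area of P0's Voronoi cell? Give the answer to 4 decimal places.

Area of P0's cell: 252.1732

1. box [0,24]×[0,57]: [(0, 0) (24, 0) (24, 57) (0, 57)]
2. ⊥bis P0·P1 via (11.345,34.045): [(0, 37.3916) (24, 30.312) (24, 57) (0, 57)]  |A|=555.5572
3. ⊥bis P0·P2 via (13.895,52.05): [(0, 45.9177) (0, 37.3916) (24, 30.312) (24, 56.5097)]  |A|=416.6853
4. ⊥bis P0·P3 via (10.295,44.33): [(6.8213, 48.9281) (19.992, 31.4943) (24, 30.312) (24, 56.5097)]  |A|=252.1732
5. canonical 4-gon: [(6.8213, 48.9281) (19.992, 31.4943) (24, 30.312) (24, 56.5097)]
6. shoelace: 252.1732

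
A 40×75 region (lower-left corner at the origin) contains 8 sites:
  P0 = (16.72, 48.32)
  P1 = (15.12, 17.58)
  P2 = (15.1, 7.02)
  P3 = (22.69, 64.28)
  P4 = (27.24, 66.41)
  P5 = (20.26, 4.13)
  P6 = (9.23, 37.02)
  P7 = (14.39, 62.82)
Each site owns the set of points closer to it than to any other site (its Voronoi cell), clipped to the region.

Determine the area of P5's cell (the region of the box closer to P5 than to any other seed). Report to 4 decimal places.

Area of P5's cell: 336.1751

1. box [0,40]×[0,75]: [(0, 0) (40, 0) (40, 75) (0, 75)]
2. ⊥bis P5·P0 via (18.49,26.225): [(0, 24.7438) (0, 0) (40, 0) (40, 27.9481)]  |A|=1053.8386
3. ⊥bis P5·P1 via (17.69,10.855): [(0, 4.0947) (0, 0) (40, 0) (40, 19.3809)]  |A|=469.5112
4. ⊥bis P5·P2 via (17.68,5.575): [(21.4398, 12.288) (14.5576, 0) (40, 0) (40, 19.3809)]  |A|=336.1751
5. ⊥bis P5·P3 via (21.475,34.205): [(21.4398, 12.288) (14.5576, 0) (40, 0) (40, 19.3809)]  |A|=336.1751
6. ⊥bis P5·P4 via (23.75,35.27): [(21.4398, 12.288) (14.5576, 0) (40, 0) (40, 19.3809)]  |A|=336.1751
7. ⊥bis P5·P6 via (14.745,20.575): [(21.4398, 12.288) (14.5576, 0) (40, 0) (40, 19.3809)]  |A|=336.1751
8. ⊥bis P5·P7 via (17.325,33.475): [(21.4398, 12.288) (14.5576, 0) (40, 0) (40, 19.3809)]  |A|=336.1751
9. canonical 4-gon: [(21.4398, 12.288) (14.5576, 0) (40, 0) (40, 19.3809)]
10. shoelace: 336.1751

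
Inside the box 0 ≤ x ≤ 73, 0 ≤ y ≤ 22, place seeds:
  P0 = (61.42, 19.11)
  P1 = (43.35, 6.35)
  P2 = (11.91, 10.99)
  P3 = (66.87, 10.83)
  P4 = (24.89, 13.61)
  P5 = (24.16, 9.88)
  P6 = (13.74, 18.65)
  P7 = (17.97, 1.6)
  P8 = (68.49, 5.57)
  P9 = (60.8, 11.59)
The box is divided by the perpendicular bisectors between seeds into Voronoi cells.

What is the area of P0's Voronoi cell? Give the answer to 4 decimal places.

1. box [0,73]×[0,22]: [(0, 0) (73, 0) (73, 22) (0, 22)]
2. ⊥bis P0·P1 via (52.385,12.73): [(61.3742, 0) (73, 0) (73, 22) (45.8391, 22)]  |A|=426.6542
3. ⊥bis P0·P2 via (36.665,15.05): [(61.3742, 0) (73, 0) (73, 22) (45.8391, 22)]  |A|=426.6542
4. ⊥bis P0·P3 via (64.145,14.97): [(55.0367, 8.9748) (73, 20.7985) (73, 22) (45.8391, 22)]  |A|=187.68
5. ⊥bis P0·P4 via (43.155,16.36): [(55.0367, 8.9748) (73, 20.7985) (73, 22) (45.8391, 22)]  |A|=187.68
6. ⊥bis P0·P5 via (42.79,14.495): [(55.0367, 8.9748) (73, 20.7985) (73, 22) (45.8391, 22)]  |A|=187.68
7. ⊥bis P0·P6 via (37.58,18.88): [(55.0367, 8.9748) (73, 20.7985) (73, 22) (45.8391, 22)]  |A|=187.68
8. ⊥bis P0·P7 via (39.695,10.355): [(55.0367, 8.9748) (73, 20.7985) (73, 22) (45.8391, 22)]  |A|=187.68
9. ⊥bis P0·P8 via (64.955,12.34): [(55.0367, 8.9748) (73, 20.7985) (73, 22) (45.8391, 22)]  |A|=187.68
10. ⊥bis P0·P9 via (61.11,15.35): [(49.8812, 16.2758) (64.3202, 15.0853) (73, 20.7985) (73, 22) (45.8391, 22)]  |A|=138.0392
11. canonical 5-gon: [(49.8812, 16.2758) (64.3202, 15.0853) (73, 20.7985) (73, 22) (45.8391, 22)]
12. shoelace: 138.0392

Area of P0's cell: 138.0392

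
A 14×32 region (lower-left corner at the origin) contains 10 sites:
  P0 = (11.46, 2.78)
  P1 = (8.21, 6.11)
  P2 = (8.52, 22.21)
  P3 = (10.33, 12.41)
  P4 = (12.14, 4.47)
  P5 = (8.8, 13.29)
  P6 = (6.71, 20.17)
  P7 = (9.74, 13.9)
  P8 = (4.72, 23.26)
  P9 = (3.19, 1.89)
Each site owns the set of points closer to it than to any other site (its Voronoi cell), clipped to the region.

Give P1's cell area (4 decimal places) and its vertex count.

1. box [0,14]×[0,32]: [(0, 0) (14, 0) (14, 32) (0, 32)]
2. ⊥bis P1·P0 via (9.835,4.445): [(0, 0) (5.2806, 0) (14, 8.5099) (14, 32) (0, 32)]  |A|=410.8991
3. ⊥bis P1·P2 via (8.365,14.16): [(0, 14.3211) (0, 0) (5.2806, 0) (14, 8.5099) (14, 14.0515)]  |A|=161.5071
4. ⊥bis P1·P3 via (9.27,9.26): [(0, 12.3794) (0, 0) (5.2806, 0) (13.3588, 7.8841)]  |A|=103.5032
5. ⊥bis P1·P4 via (10.175,5.29): [(11.5163, 8.5041) (0, 12.3794) (0, 0) (5.2806, 0) (9.8137, 4.4242)]  |A|=99.2168
6. ⊥bis P1·P5 via (8.505,9.7): [(11.5163, 8.5041) (7.7872, 9.759) (0, 10.3989) (0, 0) (5.2806, 0) (9.8137, 4.4242)]  |A|=91.5054
7. ⊥bis P1·P6 via (7.46,13.14): [(11.5163, 8.5041) (7.7872, 9.759) (0, 10.3989) (0, 0) (5.2806, 0) (9.8137, 4.4242)]  |A|=91.5054
8. ⊥bis P1·P7 via (8.975,10.005): [(11.5163, 8.5041) (7.7872, 9.759) (0, 10.3989) (0, 0) (5.2806, 0) (9.8137, 4.4242)]  |A|=91.5054
9. ⊥bis P1·P8 via (6.465,14.685): [(11.5163, 8.5041) (7.7872, 9.759) (0, 10.3989) (0, 0) (5.2806, 0) (9.8137, 4.4242)]  |A|=91.5054
10. ⊥bis P1·P9 via (5.7,4): [(11.5163, 8.5041) (7.7872, 9.759) (0.3447, 10.3706) (7.3581, 2.0276) (9.8137, 4.4242)]  |A|=46.5556
11. canonical 5-gon: [(11.5163, 8.5041) (7.7872, 9.759) (0.3447, 10.3706) (7.3581, 2.0276) (9.8137, 4.4242)]
12. shoelace: 46.5556

Area of P1's cell: 46.5556 (5 vertices)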